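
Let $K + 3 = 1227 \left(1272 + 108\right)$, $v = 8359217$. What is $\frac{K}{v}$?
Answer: $\frac{1693257}{8359217} \approx 0.20256$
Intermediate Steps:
$K = 1693257$ ($K = -3 + 1227 \left(1272 + 108\right) = -3 + 1227 \cdot 1380 = -3 + 1693260 = 1693257$)
$\frac{K}{v} = \frac{1693257}{8359217}$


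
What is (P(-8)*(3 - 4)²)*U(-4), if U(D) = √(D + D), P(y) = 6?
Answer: 12*I*√2 ≈ 16.971*I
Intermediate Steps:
U(D) = √2*√D (U(D) = √(2*D) = √2*√D)
(P(-8)*(3 - 4)²)*U(-4) = (6*(3 - 4)²)*(√2*√(-4)) = (6*(-1)²)*(√2*(2*I)) = (6*1)*(2*I*√2) = 6*(2*I*√2) = 12*I*√2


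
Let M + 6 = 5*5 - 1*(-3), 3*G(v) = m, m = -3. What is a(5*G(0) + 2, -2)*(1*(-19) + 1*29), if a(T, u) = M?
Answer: 220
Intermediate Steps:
G(v) = -1 (G(v) = (⅓)*(-3) = -1)
M = 22 (M = -6 + (5*5 - 1*(-3)) = -6 + (25 + 3) = -6 + 28 = 22)
a(T, u) = 22
a(5*G(0) + 2, -2)*(1*(-19) + 1*29) = 22*(1*(-19) + 1*29) = 22*(-19 + 29) = 22*10 = 220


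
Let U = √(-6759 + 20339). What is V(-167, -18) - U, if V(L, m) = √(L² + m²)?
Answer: √28213 - 2*√3395 ≈ 51.434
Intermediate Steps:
U = 2*√3395 (U = √13580 = 2*√3395 ≈ 116.53)
V(-167, -18) - U = √((-167)² + (-18)²) - 2*√3395 = √(27889 + 324) - 2*√3395 = √28213 - 2*√3395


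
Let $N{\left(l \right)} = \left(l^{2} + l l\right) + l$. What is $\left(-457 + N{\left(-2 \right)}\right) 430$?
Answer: $-193930$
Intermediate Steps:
$N{\left(l \right)} = l + 2 l^{2}$ ($N{\left(l \right)} = \left(l^{2} + l^{2}\right) + l = 2 l^{2} + l = l + 2 l^{2}$)
$\left(-457 + N{\left(-2 \right)}\right) 430 = \left(-457 - 2 \left(1 + 2 \left(-2\right)\right)\right) 430 = \left(-457 - 2 \left(1 - 4\right)\right) 430 = \left(-457 - -6\right) 430 = \left(-457 + 6\right) 430 = \left(-451\right) 430 = -193930$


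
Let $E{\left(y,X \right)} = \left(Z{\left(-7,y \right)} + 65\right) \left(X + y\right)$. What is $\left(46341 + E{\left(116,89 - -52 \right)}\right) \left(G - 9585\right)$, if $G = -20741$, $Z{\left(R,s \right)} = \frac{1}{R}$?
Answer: $- \frac{13375737190}{7} \approx -1.9108 \cdot 10^{9}$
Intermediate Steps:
$E{\left(y,X \right)} = \frac{454 X}{7} + \frac{454 y}{7}$ ($E{\left(y,X \right)} = \left(\frac{1}{-7} + 65\right) \left(X + y\right) = \left(- \frac{1}{7} + 65\right) \left(X + y\right) = \frac{454 \left(X + y\right)}{7} = \frac{454 X}{7} + \frac{454 y}{7}$)
$\left(46341 + E{\left(116,89 - -52 \right)}\right) \left(G - 9585\right) = \left(46341 + \left(\frac{454 \left(89 - -52\right)}{7} + \frac{454}{7} \cdot 116\right)\right) \left(-20741 - 9585\right) = \left(46341 + \left(\frac{454 \left(89 + 52\right)}{7} + \frac{52664}{7}\right)\right) \left(-30326\right) = \left(46341 + \left(\frac{454}{7} \cdot 141 + \frac{52664}{7}\right)\right) \left(-30326\right) = \left(46341 + \left(\frac{64014}{7} + \frac{52664}{7}\right)\right) \left(-30326\right) = \left(46341 + \frac{116678}{7}\right) \left(-30326\right) = \frac{441065}{7} \left(-30326\right) = - \frac{13375737190}{7}$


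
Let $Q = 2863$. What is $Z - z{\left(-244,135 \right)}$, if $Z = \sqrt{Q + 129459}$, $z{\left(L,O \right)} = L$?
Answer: $244 + \sqrt{132322} \approx 607.76$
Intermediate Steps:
$Z = \sqrt{132322}$ ($Z = \sqrt{2863 + 129459} = \sqrt{132322} \approx 363.76$)
$Z - z{\left(-244,135 \right)} = \sqrt{132322} - -244 = \sqrt{132322} + 244 = 244 + \sqrt{132322}$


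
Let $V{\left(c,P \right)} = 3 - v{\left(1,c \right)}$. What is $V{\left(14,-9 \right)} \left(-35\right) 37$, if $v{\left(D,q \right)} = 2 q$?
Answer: $32375$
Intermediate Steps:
$V{\left(c,P \right)} = 3 - 2 c$
$V{\left(14,-9 \right)} \left(-35\right) 37 = \left(3 - 28\right) \left(-35\right) 37 = \left(-25\right) \left(-35\right) 37 = 875 \cdot 37 = 32375$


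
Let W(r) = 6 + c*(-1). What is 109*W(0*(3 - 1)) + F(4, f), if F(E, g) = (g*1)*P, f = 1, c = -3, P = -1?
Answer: 980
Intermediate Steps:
W(r) = 9 (W(r) = 6 - 3*(-1) = 6 + 3 = 9)
F(E, g) = -g (F(E, g) = (g*1)*(-1) = g*(-1) = -g)
109*W(0*(3 - 1)) + F(4, f) = 109*9 - 1*1 = 981 - 1 = 980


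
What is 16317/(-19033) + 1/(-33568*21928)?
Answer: -1715800394143/2001399083776 ≈ -0.85730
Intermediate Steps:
16317/(-19033) + 1/(-33568*21928) = 16317*(-1/19033) - 1/33568*1/21928 = -2331/2719 - 1/736079104 = -1715800394143/2001399083776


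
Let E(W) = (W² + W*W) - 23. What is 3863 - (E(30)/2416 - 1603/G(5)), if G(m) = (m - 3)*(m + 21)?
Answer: 122274215/31408 ≈ 3893.1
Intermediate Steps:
E(W) = -23 + 2*W² (E(W) = (W² + W²) - 23 = 2*W² - 23 = -23 + 2*W²)
G(m) = (-3 + m)*(21 + m)
3863 - (E(30)/2416 - 1603/G(5)) = 3863 - ((-23 + 2*30²)/2416 - 1603/(-63 + 5² + 18*5)) = 3863 - ((-23 + 2*900)*(1/2416) - 1603/(-63 + 25 + 90)) = 3863 - ((-23 + 1800)*(1/2416) - 1603/52) = 3863 - (1777*(1/2416) - 1603*1/52) = 3863 - (1777/2416 - 1603/52) = 3863 - 1*(-945111/31408) = 3863 + 945111/31408 = 122274215/31408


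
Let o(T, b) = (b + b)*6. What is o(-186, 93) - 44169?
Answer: -43053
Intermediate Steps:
o(T, b) = 12*b (o(T, b) = (2*b)*6 = 12*b)
o(-186, 93) - 44169 = 12*93 - 44169 = 1116 - 44169 = -43053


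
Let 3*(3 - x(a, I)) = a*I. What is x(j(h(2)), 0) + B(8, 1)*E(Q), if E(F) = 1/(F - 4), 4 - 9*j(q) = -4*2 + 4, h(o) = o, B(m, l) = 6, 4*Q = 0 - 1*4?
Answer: 9/5 ≈ 1.8000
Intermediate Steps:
Q = -1 (Q = (0 - 1*4)/4 = (0 - 4)/4 = (1/4)*(-4) = -1)
j(q) = 8/9 (j(q) = 4/9 - (-4*2 + 4)/9 = 4/9 - (-8 + 4)/9 = 4/9 - 1/9*(-4) = 4/9 + 4/9 = 8/9)
E(F) = 1/(-4 + F)
x(a, I) = 3 - I*a/3 (x(a, I) = 3 - a*I/3 = 3 - I*a/3)
x(j(h(2)), 0) + B(8, 1)*E(Q) = (3 - 1/3*0*8/9) + 6/(-4 - 1) = (3 + 0) + 6/(-5) = 3 + 6*(-1/5) = 3 - 6/5 = 9/5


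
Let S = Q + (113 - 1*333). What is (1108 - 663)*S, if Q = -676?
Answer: -398720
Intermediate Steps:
S = -896 (S = -676 + (113 - 1*333) = -676 + (113 - 333) = -676 - 220 = -896)
(1108 - 663)*S = (1108 - 663)*(-896) = 445*(-896) = -398720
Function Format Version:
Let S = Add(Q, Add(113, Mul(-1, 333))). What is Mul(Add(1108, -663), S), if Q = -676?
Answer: -398720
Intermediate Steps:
S = -896 (S = Add(-676, Add(113, Mul(-1, 333))) = Add(-676, Add(113, -333)) = Add(-676, -220) = -896)
Mul(Add(1108, -663), S) = Mul(Add(1108, -663), -896) = Mul(445, -896) = -398720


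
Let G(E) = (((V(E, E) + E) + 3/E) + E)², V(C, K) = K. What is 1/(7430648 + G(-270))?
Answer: 8100/65502804601 ≈ 1.2366e-7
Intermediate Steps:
G(E) = (3*E + 3/E)² (G(E) = (((E + E) + 3/E) + E)² = ((2*E + 3/E) + E)² = (3*E + 3/E)²)
1/(7430648 + G(-270)) = 1/(7430648 + 9*(1 + (-270)²)²/(-270)²) = 1/(7430648 + 9*(1/72900)*(1 + 72900)²) = 1/(7430648 + 9*(1/72900)*72901²) = 1/(7430648 + 9*(1/72900)*5314555801) = 1/(7430648 + 5314555801/8100) = 1/(65502804601/8100) = 8100/65502804601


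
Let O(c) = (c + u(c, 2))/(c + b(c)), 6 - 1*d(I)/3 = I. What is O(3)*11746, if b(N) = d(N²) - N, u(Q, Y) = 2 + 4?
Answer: -11746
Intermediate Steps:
d(I) = 18 - 3*I
u(Q, Y) = 6
b(N) = 18 - N - 3*N² (b(N) = (18 - 3*N²) - N = 18 - N - 3*N²)
O(c) = (6 + c)/(18 - 3*c²) (O(c) = (c + 6)/(c + (18 - c - 3*c²)) = (6 + c)/(18 - 3*c²))
O(3)*11746 = ((-6 - 1*3)/(3*(-6 + 3²)))*11746 = ((-6 - 3)/(3*(-6 + 9)))*11746 = ((⅓)*(-9)/3)*11746 = ((⅓)*(⅓)*(-9))*11746 = -1*11746 = -11746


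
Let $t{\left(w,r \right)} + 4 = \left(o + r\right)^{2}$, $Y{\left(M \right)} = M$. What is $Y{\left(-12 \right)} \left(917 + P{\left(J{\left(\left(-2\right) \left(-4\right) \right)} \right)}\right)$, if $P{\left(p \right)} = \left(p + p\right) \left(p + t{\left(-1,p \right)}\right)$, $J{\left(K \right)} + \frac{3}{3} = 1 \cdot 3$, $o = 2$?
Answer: $-11676$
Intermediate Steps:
$t{\left(w,r \right)} = -4 + \left(2 + r\right)^{2}$
$J{\left(K \right)} = 2$ ($J{\left(K \right)} = -1 + 1 \cdot 3 = -1 + 3 = 2$)
$P{\left(p \right)} = 2 p \left(p + p \left(4 + p\right)\right)$ ($P{\left(p \right)} = \left(p + p\right) \left(p + p \left(4 + p\right)\right) = 2 p \left(p + p \left(4 + p\right)\right)$)
$Y{\left(-12 \right)} \left(917 + P{\left(J{\left(\left(-2\right) \left(-4\right) \right)} \right)}\right) = - 12 \left(917 + 2 \cdot 2^{2} \left(5 + 2\right)\right) = - 12 \left(917 + 2 \cdot 4 \cdot 7\right) = - 12 \left(917 + 56\right) = \left(-12\right) 973 = -11676$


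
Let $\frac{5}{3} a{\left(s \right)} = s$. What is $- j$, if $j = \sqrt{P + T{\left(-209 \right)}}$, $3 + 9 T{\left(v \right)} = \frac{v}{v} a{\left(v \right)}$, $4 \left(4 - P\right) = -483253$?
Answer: $- \frac{\sqrt{108722685}}{30} \approx -347.57$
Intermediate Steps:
$P = \frac{483269}{4}$ ($P = 4 - - \frac{483253}{4} = 4 + \frac{483253}{4} = \frac{483269}{4} \approx 1.2082 \cdot 10^{5}$)
$a{\left(s \right)} = \frac{3 s}{5}$
$T{\left(v \right)} = - \frac{1}{3} + \frac{v}{15}$ ($T{\left(v \right)} = - \frac{1}{3} + \frac{\frac{v}{v} \frac{3 v}{5}}{9} = - \frac{1}{3} + \frac{1 \frac{3 v}{5}}{9} = - \frac{1}{3} + \frac{\frac{3}{5} v}{9} = - \frac{1}{3} + \frac{v}{15}$)
$j = \frac{\sqrt{108722685}}{30}$ ($j = \sqrt{\frac{483269}{4} + \left(- \frac{1}{3} + \frac{1}{15} \left(-209\right)\right)} = \sqrt{\frac{483269}{4} - \frac{214}{15}} = \sqrt{\frac{7248179}{60}} = \frac{\sqrt{108722685}}{30} \approx 347.57$)
$- j = - \frac{\sqrt{108722685}}{30}$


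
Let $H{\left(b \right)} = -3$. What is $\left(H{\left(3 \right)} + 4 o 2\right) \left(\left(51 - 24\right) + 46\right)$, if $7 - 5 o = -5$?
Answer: $\frac{5913}{5} \approx 1182.6$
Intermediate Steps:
$o = \frac{12}{5}$ ($o = \frac{7}{5} - -1 = \frac{7}{5} + 1 = \frac{12}{5} \approx 2.4$)
$\left(H{\left(3 \right)} + 4 o 2\right) \left(\left(51 - 24\right) + 46\right) = \left(-3 + 4 \cdot \frac{12}{5} \cdot 2\right) \left(\left(51 - 24\right) + 46\right) = \left(-3 + \frac{48}{5} \cdot 2\right) \left(27 + 46\right) = \left(-3 + \frac{96}{5}\right) 73 = \frac{81}{5} \cdot 73 = \frac{5913}{5}$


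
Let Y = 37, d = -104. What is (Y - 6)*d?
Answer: -3224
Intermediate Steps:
(Y - 6)*d = (37 - 6)*(-104) = 31*(-104) = -3224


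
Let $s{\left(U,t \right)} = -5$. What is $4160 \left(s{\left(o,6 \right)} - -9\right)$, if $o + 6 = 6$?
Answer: $16640$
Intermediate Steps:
$o = 0$ ($o = -6 + 6 = 0$)
$4160 \left(s{\left(o,6 \right)} - -9\right) = 4160 \left(-5 - -9\right) = 4160 \left(-5 + 9\right) = 4160 \cdot 4 = 16640$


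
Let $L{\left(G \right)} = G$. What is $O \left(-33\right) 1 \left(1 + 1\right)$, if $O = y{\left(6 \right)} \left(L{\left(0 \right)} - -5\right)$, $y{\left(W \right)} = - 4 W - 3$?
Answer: $8910$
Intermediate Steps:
$y{\left(W \right)} = -3 - 4 W$
$O = -135$ ($O = \left(-3 - 24\right) \left(0 - -5\right) = \left(-3 - 24\right) \left(0 + 5\right) = \left(-27\right) 5 = -135$)
$O \left(-33\right) 1 \left(1 + 1\right) = \left(-135\right) \left(-33\right) 1 \left(1 + 1\right) = 4455 \cdot 1 \cdot 2 = 4455 \cdot 2 = 8910$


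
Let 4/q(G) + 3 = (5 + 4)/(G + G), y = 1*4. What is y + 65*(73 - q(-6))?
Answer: 14455/3 ≈ 4818.3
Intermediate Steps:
y = 4
q(G) = 4/(-3 + 9/(2*G)) (q(G) = 4/(-3 + (5 + 4)/(G + G)) = 4/(-3 + 9/((2*G))) = 4/(-3 + 9*(1/(2*G))) = 4/(-3 + 9/(2*G)))
y + 65*(73 - q(-6)) = 4 + 65*(73 - (-8)*(-6)/(-9 + 6*(-6))) = 4 + 65*(73 - (-8)*(-6)/(-9 - 36)) = 4 + 65*(73 - (-8)*(-6)/(-45)) = 4 + 65*(73 - (-8)*(-6)*(-1)/45) = 4 + 65*(73 - 1*(-16/15)) = 4 + 65*(73 + 16/15) = 4 + 65*(1111/15) = 4 + 14443/3 = 14455/3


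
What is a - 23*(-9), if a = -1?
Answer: 206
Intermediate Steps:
a - 23*(-9) = -1 - 23*(-9) = -1 + 207 = 206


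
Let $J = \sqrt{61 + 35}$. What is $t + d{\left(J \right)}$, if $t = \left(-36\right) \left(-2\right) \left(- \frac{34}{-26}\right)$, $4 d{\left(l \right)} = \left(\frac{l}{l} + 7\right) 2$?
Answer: $\frac{1276}{13} \approx 98.154$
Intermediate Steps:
$J = 4 \sqrt{6}$ ($J = \sqrt{96} = 4 \sqrt{6} \approx 9.798$)
$d{\left(l \right)} = 4$ ($d{\left(l \right)} = \frac{\left(\frac{l}{l} + 7\right) 2}{4} = \frac{\left(1 + 7\right) 2}{4} = \frac{8 \cdot 2}{4} = \frac{1}{4} \cdot 16 = 4$)
$t = \frac{1224}{13}$ ($t = 72 \left(\left(-34\right) \left(- \frac{1}{26}\right)\right) = 72 \cdot \frac{17}{13} = \frac{1224}{13} \approx 94.154$)
$t + d{\left(J \right)} = \frac{1224}{13} + 4 = \frac{1276}{13}$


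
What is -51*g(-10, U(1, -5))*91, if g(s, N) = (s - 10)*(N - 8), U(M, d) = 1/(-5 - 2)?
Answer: -755820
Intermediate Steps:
U(M, d) = -⅐ (U(M, d) = 1/(-7) = -⅐)
g(s, N) = (-10 + s)*(-8 + N)
-51*g(-10, U(1, -5))*91 = -51*(80 - 10*(-⅐) - 8*(-10) - ⅐*(-10))*91 = -51*(80 + 10/7 + 80 + 10/7)*91 = -51*1140/7*91 = -58140/7*91 = -755820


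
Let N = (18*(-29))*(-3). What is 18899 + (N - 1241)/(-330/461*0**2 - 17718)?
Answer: 334852157/17718 ≈ 18899.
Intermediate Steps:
N = 1566 (N = -522*(-3) = 1566)
18899 + (N - 1241)/(-330/461*0**2 - 17718) = 18899 + (1566 - 1241)/(-330/461*0**2 - 17718) = 18899 + 325/(-330*1/461*0 - 17718) = 18899 + 325/(-330/461*0 - 17718) = 18899 + 325/(0 - 17718) = 18899 + 325/(-17718) = 18899 + 325*(-1/17718) = 18899 - 325/17718 = 334852157/17718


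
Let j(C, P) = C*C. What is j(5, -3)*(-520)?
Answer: -13000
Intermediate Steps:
j(C, P) = C**2
j(5, -3)*(-520) = 5**2*(-520) = 25*(-520) = -13000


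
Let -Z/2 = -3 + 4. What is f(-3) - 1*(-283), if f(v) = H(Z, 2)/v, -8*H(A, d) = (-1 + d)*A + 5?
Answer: 2265/8 ≈ 283.13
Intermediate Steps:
Z = -2 (Z = -2*(-3 + 4) = -2*1 = -2)
H(A, d) = -5/8 - A*(-1 + d)/8 (H(A, d) = -((-1 + d)*A + 5)/8 = -(A*(-1 + d) + 5)/8 = -(5 + A*(-1 + d))/8 = -5/8 - A*(-1 + d)/8)
f(v) = -3/(8*v) (f(v) = (-5/8 + (⅛)*(-2) - ⅛*(-2)*2)/v = (-5/8 - ¼ + ½)/v = -3/(8*v))
f(-3) - 1*(-283) = -3/8/(-3) - 1*(-283) = -3/8*(-⅓) + 283 = ⅛ + 283 = 2265/8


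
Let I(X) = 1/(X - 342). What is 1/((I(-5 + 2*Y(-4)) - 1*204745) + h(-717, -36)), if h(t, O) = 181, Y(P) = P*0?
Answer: -347/70983709 ≈ -4.8884e-6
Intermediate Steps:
Y(P) = 0
I(X) = 1/(-342 + X)
1/((I(-5 + 2*Y(-4)) - 1*204745) + h(-717, -36)) = 1/((1/(-342 + (-5 + 2*0)) - 1*204745) + 181) = 1/((1/(-342 + (-5 + 0)) - 204745) + 181) = 1/((1/(-342 - 5) - 204745) + 181) = 1/((1/(-347) - 204745) + 181) = 1/((-1/347 - 204745) + 181) = 1/(-71046516/347 + 181) = 1/(-70983709/347) = -347/70983709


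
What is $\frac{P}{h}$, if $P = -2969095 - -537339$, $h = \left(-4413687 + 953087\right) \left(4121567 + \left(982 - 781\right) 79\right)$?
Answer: $\frac{607939}{3579511406900} \approx 1.6984 \cdot 10^{-7}$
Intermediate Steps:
$h = -14318045627600$ ($h = - 3460600 \left(4121567 + 201 \cdot 79\right) = - 3460600 \left(4121567 + 15879\right) = \left(-3460600\right) 4137446 = -14318045627600$)
$P = -2431756$ ($P = -2969095 + 537339 = -2431756$)
$\frac{P}{h} = - \frac{2431756}{-14318045627600} = \left(-2431756\right) \left(- \frac{1}{14318045627600}\right) = \frac{607939}{3579511406900}$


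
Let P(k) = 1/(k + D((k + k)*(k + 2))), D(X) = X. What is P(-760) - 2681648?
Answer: -3087649507199/1151400 ≈ -2.6816e+6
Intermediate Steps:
P(k) = 1/(k + 2*k*(2 + k)) (P(k) = 1/(k + (k + k)*(k + 2)) = 1/(k + (2*k)*(2 + k)) = 1/(k + 2*k*(2 + k)))
P(-760) - 2681648 = 1/((-760)*(5 + 2*(-760))) - 2681648 = -1/(760*(5 - 1520)) - 2681648 = -1/760/(-1515) - 2681648 = -1/760*(-1/1515) - 2681648 = 1/1151400 - 2681648 = -3087649507199/1151400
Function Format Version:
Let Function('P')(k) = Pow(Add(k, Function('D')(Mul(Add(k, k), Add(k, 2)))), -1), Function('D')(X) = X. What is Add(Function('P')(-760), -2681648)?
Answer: Rational(-3087649507199, 1151400) ≈ -2.6816e+6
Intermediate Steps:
Function('P')(k) = Pow(Add(k, Mul(2, k, Add(2, k))), -1) (Function('P')(k) = Pow(Add(k, Mul(Add(k, k), Add(k, 2))), -1) = Pow(Add(k, Mul(Mul(2, k), Add(2, k))), -1) = Pow(Add(k, Mul(2, k, Add(2, k))), -1))
Add(Function('P')(-760), -2681648) = Add(Mul(Pow(-760, -1), Pow(Add(5, Mul(2, -760)), -1)), -2681648) = Add(Mul(Rational(-1, 760), Pow(Add(5, -1520), -1)), -2681648) = Add(Mul(Rational(-1, 760), Pow(-1515, -1)), -2681648) = Add(Mul(Rational(-1, 760), Rational(-1, 1515)), -2681648) = Add(Rational(1, 1151400), -2681648) = Rational(-3087649507199, 1151400)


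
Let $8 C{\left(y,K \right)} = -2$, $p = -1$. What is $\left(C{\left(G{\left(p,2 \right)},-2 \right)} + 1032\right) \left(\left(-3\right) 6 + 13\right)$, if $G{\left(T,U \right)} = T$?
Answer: $- \frac{20635}{4} \approx -5158.8$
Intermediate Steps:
$C{\left(y,K \right)} = - \frac{1}{4}$ ($C{\left(y,K \right)} = \frac{1}{8} \left(-2\right) = - \frac{1}{4}$)
$\left(C{\left(G{\left(p,2 \right)},-2 \right)} + 1032\right) \left(\left(-3\right) 6 + 13\right) = \left(- \frac{1}{4} + 1032\right) \left(\left(-3\right) 6 + 13\right) = \frac{4127 \left(-18 + 13\right)}{4} = \frac{4127}{4} \left(-5\right) = - \frac{20635}{4}$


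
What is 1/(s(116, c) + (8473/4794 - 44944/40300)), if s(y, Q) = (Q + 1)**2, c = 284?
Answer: 48299550/3923162448841 ≈ 1.2311e-5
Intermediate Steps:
s(y, Q) = (1 + Q)**2
1/(s(116, c) + (8473/4794 - 44944/40300)) = 1/((1 + 284)**2 + (8473/4794 - 44944/40300)) = 1/(285**2 + (8473*(1/4794) - 44944*1/40300)) = 1/(81225 + (8473/4794 - 11236/10075)) = 1/(81225 + 31500091/48299550) = 1/(3923162448841/48299550) = 48299550/3923162448841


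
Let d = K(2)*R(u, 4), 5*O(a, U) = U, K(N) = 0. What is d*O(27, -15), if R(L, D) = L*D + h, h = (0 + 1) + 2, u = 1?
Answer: 0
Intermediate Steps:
h = 3 (h = 1 + 2 = 3)
R(L, D) = 3 + D*L (R(L, D) = L*D + 3 = D*L + 3 = 3 + D*L)
O(a, U) = U/5
d = 0 (d = 0*(3 + 4*1) = 0*(3 + 4) = 0*7 = 0)
d*O(27, -15) = 0*((1/5)*(-15)) = 0*(-3) = 0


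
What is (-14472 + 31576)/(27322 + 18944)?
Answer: 8552/23133 ≈ 0.36969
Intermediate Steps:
(-14472 + 31576)/(27322 + 18944) = 17104/46266 = 17104*(1/46266) = 8552/23133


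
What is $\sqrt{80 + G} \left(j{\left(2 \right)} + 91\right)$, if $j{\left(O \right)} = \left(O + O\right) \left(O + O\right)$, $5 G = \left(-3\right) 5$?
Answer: $107 \sqrt{77} \approx 938.92$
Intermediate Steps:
$G = -3$ ($G = \frac{\left(-3\right) 5}{5} = \frac{1}{5} \left(-15\right) = -3$)
$j{\left(O \right)} = 4 O^{2}$ ($j{\left(O \right)} = 2 O 2 O = 4 O^{2}$)
$\sqrt{80 + G} \left(j{\left(2 \right)} + 91\right) = \sqrt{80 - 3} \left(4 \cdot 2^{2} + 91\right) = \sqrt{77} \left(4 \cdot 4 + 91\right) = \sqrt{77} \left(16 + 91\right) = \sqrt{77} \cdot 107 = 107 \sqrt{77}$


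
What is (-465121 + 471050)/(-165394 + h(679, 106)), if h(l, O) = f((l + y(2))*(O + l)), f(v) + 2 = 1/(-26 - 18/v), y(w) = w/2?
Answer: -41143755961/1147750757864 ≈ -0.035847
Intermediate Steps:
y(w) = w/2 (y(w) = w*(1/2) = w/2)
f(v) = -2 + 1/(-26 - 18/v)
h(l, O) = (-36 - 53*(1 + l)*(O + l))/(2*(9 + 13*(1 + l)*(O + l))) (h(l, O) = (-36 - 53*(l + (1/2)*2)*(O + l))/(2*(9 + 13*((l + (1/2)*2)*(O + l)))) = (-36 - 53*(l + 1)*(O + l))/(2*(9 + 13*((l + 1)*(O + l)))) = (-36 - 53*(1 + l)*(O + l))/(2*(9 + 13*((1 + l)*(O + l)))) = (-36 - 53*(1 + l)*(O + l))/(2*(9 + 13*(1 + l)*(O + l))))
(-465121 + 471050)/(-165394 + h(679, 106)) = (-465121 + 471050)/(-165394 + (-36 - 53*106 - 53*679 - 53*679**2 - 53*106*679)/(2*(9 + 13*106 + 13*679 + 13*679**2 + 13*106*679))) = 5929/(-165394 + (-36 - 5618 - 35987 - 53*461041 - 3814622)/(2*(9 + 1378 + 8827 + 13*461041 + 935662))) = 5929/(-165394 + (-36 - 5618 - 35987 - 24435173 - 3814622)/(2*(9 + 1378 + 8827 + 5993533 + 935662))) = 5929/(-165394 + (1/2)*(-28291436)/6939409) = 5929/(-165394 + (1/2)*(1/6939409)*(-28291436)) = 5929/(-165394 - 14145718/6939409) = 5929/(-1147750757864/6939409) = 5929*(-6939409/1147750757864) = -41143755961/1147750757864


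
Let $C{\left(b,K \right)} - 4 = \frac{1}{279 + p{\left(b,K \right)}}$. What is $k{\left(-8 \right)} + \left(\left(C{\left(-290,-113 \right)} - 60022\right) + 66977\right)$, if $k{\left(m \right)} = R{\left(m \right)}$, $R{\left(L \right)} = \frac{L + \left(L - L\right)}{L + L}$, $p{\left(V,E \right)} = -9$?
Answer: $\frac{939533}{135} \approx 6959.5$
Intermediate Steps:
$C{\left(b,K \right)} = \frac{1081}{270}$ ($C{\left(b,K \right)} = 4 + \frac{1}{279 - 9} = 4 + \frac{1}{270} = \frac{1081}{270}$)
$R{\left(L \right)} = \frac{1}{2}$ ($R{\left(L \right)} = \frac{L + 0}{2 L} = L \frac{1}{2 L} = \frac{1}{2}$)
$k{\left(m \right)} = \frac{1}{2}$
$k{\left(-8 \right)} + \left(\left(C{\left(-290,-113 \right)} - 60022\right) + 66977\right) = \frac{1}{2} + \left(\left(\frac{1081}{270} - 60022\right) + 66977\right) = \frac{1}{2} + \left(- \frac{16204859}{270} + 66977\right) = \frac{1}{2} + \frac{1878931}{270} = \frac{939533}{135}$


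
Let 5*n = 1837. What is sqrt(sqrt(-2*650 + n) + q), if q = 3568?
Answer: sqrt(89200 + 5*I*sqrt(23315))/5 ≈ 59.733 + 0.25562*I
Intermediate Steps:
n = 1837/5 (n = (1/5)*1837 = 1837/5 ≈ 367.40)
sqrt(sqrt(-2*650 + n) + q) = sqrt(sqrt(-2*650 + 1837/5) + 3568) = sqrt(sqrt(-1300 + 1837/5) + 3568) = sqrt(sqrt(-4663/5) + 3568) = sqrt(I*sqrt(23315)/5 + 3568) = sqrt(3568 + I*sqrt(23315)/5)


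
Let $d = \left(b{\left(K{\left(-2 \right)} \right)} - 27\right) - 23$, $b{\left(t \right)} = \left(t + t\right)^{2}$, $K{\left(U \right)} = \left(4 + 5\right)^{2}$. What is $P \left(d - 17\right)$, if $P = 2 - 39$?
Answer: $-968549$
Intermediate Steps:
$K{\left(U \right)} = 81$ ($K{\left(U \right)} = 9^{2} = 81$)
$b{\left(t \right)} = 4 t^{2}$ ($b{\left(t \right)} = \left(2 t\right)^{2} = 4 t^{2}$)
$P = -37$
$d = 26194$ ($d = \left(4 \cdot 81^{2} - 27\right) - 23 = \left(4 \cdot 6561 - 27\right) - 23 = \left(26244 - 27\right) - 23 = 26217 - 23 = 26194$)
$P \left(d - 17\right) = - 37 \left(26194 - 17\right) = \left(-37\right) 26177 = -968549$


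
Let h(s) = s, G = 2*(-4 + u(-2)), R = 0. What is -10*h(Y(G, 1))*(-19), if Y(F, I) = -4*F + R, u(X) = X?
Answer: 9120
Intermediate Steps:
G = -12 (G = 2*(-4 - 2) = 2*(-6) = -12)
Y(F, I) = -4*F (Y(F, I) = -4*F + 0 = -4*F)
-10*h(Y(G, 1))*(-19) = -(-40)*(-12)*(-19) = -10*48*(-19) = -480*(-19) = 9120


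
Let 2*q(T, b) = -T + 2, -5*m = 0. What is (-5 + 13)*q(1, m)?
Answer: 4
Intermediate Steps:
m = 0 (m = -⅕*0 = 0)
q(T, b) = 1 - T/2 (q(T, b) = (-T + 2)/2 = (2 - T)/2 = 1 - T/2)
(-5 + 13)*q(1, m) = (-5 + 13)*(1 - ½*1) = 8*(1 - ½) = 8*(½) = 4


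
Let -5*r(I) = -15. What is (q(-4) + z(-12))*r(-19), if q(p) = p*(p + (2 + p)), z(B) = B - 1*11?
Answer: 3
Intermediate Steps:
r(I) = 3 (r(I) = -1/5*(-15) = 3)
z(B) = -11 + B (z(B) = B - 11 = -11 + B)
q(p) = p*(2 + 2*p)
(q(-4) + z(-12))*r(-19) = (2*(-4)*(1 - 4) + (-11 - 12))*3 = (2*(-4)*(-3) - 23)*3 = (24 - 23)*3 = 1*3 = 3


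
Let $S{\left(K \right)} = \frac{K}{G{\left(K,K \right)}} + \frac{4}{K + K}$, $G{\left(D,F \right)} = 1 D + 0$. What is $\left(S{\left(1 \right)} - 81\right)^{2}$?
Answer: $6084$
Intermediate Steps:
$G{\left(D,F \right)} = D$ ($G{\left(D,F \right)} = D + 0 = D$)
$S{\left(K \right)} = 1 + \frac{2}{K}$ ($S{\left(K \right)} = \frac{K}{K} + \frac{4}{K + K} = 1 + \frac{4}{2 K} = 1 + 4 \frac{1}{2 K} = 1 + \frac{2}{K}$)
$\left(S{\left(1 \right)} - 81\right)^{2} = \left(\frac{2 + 1}{1} - 81\right)^{2} = \left(1 \cdot 3 - 81\right)^{2} = \left(3 - 81\right)^{2} = \left(-78\right)^{2} = 6084$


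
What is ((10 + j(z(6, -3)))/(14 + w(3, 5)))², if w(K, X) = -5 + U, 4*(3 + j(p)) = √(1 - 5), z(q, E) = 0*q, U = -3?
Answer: (14 + I)²/144 ≈ 1.3542 + 0.19444*I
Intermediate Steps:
z(q, E) = 0
j(p) = -3 + I/2 (j(p) = -3 + √(1 - 5)/4 = -3 + √(-4)/4 = -3 + (2*I)/4 = -3 + I/2)
w(K, X) = -8 (w(K, X) = -5 - 3 = -8)
((10 + j(z(6, -3)))/(14 + w(3, 5)))² = ((10 + (-3 + I/2))/(14 - 8))² = ((7 + I/2)/6)² = ((7 + I/2)*(⅙))² = (7/6 + I/12)²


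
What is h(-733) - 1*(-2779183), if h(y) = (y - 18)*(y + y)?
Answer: 3880149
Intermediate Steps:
h(y) = 2*y*(-18 + y) (h(y) = (-18 + y)*(2*y) = 2*y*(-18 + y))
h(-733) - 1*(-2779183) = 2*(-733)*(-18 - 733) - 1*(-2779183) = 2*(-733)*(-751) + 2779183 = 1100966 + 2779183 = 3880149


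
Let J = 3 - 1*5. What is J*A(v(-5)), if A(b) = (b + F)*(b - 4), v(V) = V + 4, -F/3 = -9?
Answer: 260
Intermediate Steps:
F = 27 (F = -3*(-9) = 27)
v(V) = 4 + V
J = -2 (J = 3 - 5 = -2)
A(b) = (-4 + b)*(27 + b) (A(b) = (b + 27)*(b - 4) = (27 + b)*(-4 + b) = (-4 + b)*(27 + b))
J*A(v(-5)) = -2*(-108 + (4 - 5)² + 23*(4 - 5)) = -2*(-108 + (-1)² + 23*(-1)) = -2*(-108 + 1 - 23) = -2*(-130) = 260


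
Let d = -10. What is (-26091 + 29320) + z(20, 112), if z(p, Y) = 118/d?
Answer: 16086/5 ≈ 3217.2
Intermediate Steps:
z(p, Y) = -59/5 (z(p, Y) = 118/(-10) = 118*(-⅒) = -59/5)
(-26091 + 29320) + z(20, 112) = (-26091 + 29320) - 59/5 = 3229 - 59/5 = 16086/5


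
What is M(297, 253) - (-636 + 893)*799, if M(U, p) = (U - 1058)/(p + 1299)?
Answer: -318693097/1552 ≈ -2.0534e+5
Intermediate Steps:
M(U, p) = (-1058 + U)/(1299 + p)
M(297, 253) - (-636 + 893)*799 = (-1058 + 297)/(1299 + 253) - (-636 + 893)*799 = -761/1552 - 257*799 = (1/1552)*(-761) - 1*205343 = -761/1552 - 205343 = -318693097/1552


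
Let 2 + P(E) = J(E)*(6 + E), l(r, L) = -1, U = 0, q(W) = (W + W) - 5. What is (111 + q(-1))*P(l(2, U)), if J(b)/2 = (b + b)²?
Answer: 3952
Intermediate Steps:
q(W) = -5 + 2*W (q(W) = 2*W - 5 = -5 + 2*W)
J(b) = 8*b² (J(b) = 2*(b + b)² = 2*(2*b)² = 2*(4*b²) = 8*b²)
P(E) = -2 + 8*E²*(6 + E) (P(E) = -2 + (8*E²)*(6 + E) = -2 + 8*E²*(6 + E))
(111 + q(-1))*P(l(2, U)) = (111 + (-5 + 2*(-1)))*(-2 + 8*(-1)³ + 48*(-1)²) = (111 + (-5 - 2))*(-2 + 8*(-1) + 48*1) = (111 - 7)*(-2 - 8 + 48) = 104*38 = 3952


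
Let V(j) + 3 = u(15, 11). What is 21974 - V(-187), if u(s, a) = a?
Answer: 21966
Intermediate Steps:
V(j) = 8 (V(j) = -3 + 11 = 8)
21974 - V(-187) = 21974 - 1*8 = 21974 - 8 = 21966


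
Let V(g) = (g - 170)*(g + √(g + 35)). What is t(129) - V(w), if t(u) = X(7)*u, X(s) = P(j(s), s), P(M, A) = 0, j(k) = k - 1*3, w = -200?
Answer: -74000 + 370*I*√165 ≈ -74000.0 + 4752.7*I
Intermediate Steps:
j(k) = -3 + k (j(k) = k - 3 = -3 + k)
X(s) = 0
t(u) = 0 (t(u) = 0*u = 0)
V(g) = (-170 + g)*(g + √(35 + g))
t(129) - V(w) = 0 - ((-200)² - 170*(-200) - 170*√(35 - 200) - 200*√(35 - 200)) = 0 - (40000 + 34000 - 170*I*√165 - 200*I*√165) = 0 - (74000 - 370*I*√165) = 0 + (-74000 + 370*I*√165) = -74000 + 370*I*√165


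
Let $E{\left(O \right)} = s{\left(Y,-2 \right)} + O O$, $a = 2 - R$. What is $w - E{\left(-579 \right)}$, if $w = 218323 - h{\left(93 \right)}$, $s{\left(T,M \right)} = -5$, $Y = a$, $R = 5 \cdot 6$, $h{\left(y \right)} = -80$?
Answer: $-116833$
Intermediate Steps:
$R = 30$
$a = -28$ ($a = 2 - 30 = -28$)
$Y = -28$
$w = 218403$ ($w = 218323 - -80 = 218323 + 80 = 218403$)
$E{\left(O \right)} = -5 + O^{2}$ ($E{\left(O \right)} = -5 + O O = -5 + O^{2}$)
$w - E{\left(-579 \right)} = 218403 - \left(-5 + \left(-579\right)^{2}\right) = 218403 - \left(-5 + 335241\right) = 218403 - 335236 = -116833$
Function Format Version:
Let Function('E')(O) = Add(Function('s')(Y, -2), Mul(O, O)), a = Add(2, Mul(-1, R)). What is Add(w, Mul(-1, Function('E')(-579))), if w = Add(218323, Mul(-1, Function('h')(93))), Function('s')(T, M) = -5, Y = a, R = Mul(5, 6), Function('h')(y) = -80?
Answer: -116833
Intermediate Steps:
R = 30
a = -28 (a = Add(2, Mul(-1, 30)) = Add(2, -30) = -28)
Y = -28
w = 218403 (w = Add(218323, Mul(-1, -80)) = Add(218323, 80) = 218403)
Function('E')(O) = Add(-5, Pow(O, 2)) (Function('E')(O) = Add(-5, Mul(O, O)) = Add(-5, Pow(O, 2)))
Add(w, Mul(-1, Function('E')(-579))) = Add(218403, Mul(-1, Add(-5, Pow(-579, 2)))) = Add(218403, Mul(-1, Add(-5, 335241))) = Add(218403, Mul(-1, 335236)) = Add(218403, -335236) = -116833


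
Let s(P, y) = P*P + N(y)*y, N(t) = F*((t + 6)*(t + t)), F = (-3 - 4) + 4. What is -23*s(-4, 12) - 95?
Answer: 357233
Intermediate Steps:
F = -3 (F = -7 + 4 = -3)
N(t) = -6*t*(6 + t) (N(t) = -3*(t + 6)*(t + t) = -3*(6 + t)*2*t = -6*t*(6 + t))
s(P, y) = P² - 6*y²*(6 + y) (s(P, y) = P*P + (-6*y*(6 + y))*y = P² - 6*y²*(6 + y))
-23*s(-4, 12) - 95 = -23*((-4)² - 6*12²*(6 + 12)) - 95 = -23*(16 - 6*144*18) - 95 = -23*(16 - 15552) - 95 = -23*(-15536) - 95 = 357328 - 95 = 357233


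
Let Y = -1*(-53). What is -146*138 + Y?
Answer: -20095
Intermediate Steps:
Y = 53
-146*138 + Y = -146*138 + 53 = -20148 + 53 = -20095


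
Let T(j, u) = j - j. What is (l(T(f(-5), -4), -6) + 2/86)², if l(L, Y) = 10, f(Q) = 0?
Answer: 185761/1849 ≈ 100.47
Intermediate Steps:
T(j, u) = 0
(l(T(f(-5), -4), -6) + 2/86)² = (10 + 2/86)² = (10 + 2*(1/86))² = (10 + 1/43)² = (431/43)² = 185761/1849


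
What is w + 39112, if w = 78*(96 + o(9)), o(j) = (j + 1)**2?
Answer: 54400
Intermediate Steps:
o(j) = (1 + j)**2
w = 15288 (w = 78*(96 + (1 + 9)**2) = 78*(96 + 10**2) = 78*(96 + 100) = 78*196 = 15288)
w + 39112 = 15288 + 39112 = 54400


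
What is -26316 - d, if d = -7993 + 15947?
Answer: -34270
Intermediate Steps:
d = 7954
-26316 - d = -26316 - 1*7954 = -26316 - 7954 = -34270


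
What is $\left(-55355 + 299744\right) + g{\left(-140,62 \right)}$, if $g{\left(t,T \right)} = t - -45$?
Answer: $244294$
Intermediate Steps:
$g{\left(t,T \right)} = 45 + t$ ($g{\left(t,T \right)} = t + 45 = 45 + t$)
$\left(-55355 + 299744\right) + g{\left(-140,62 \right)} = \left(-55355 + 299744\right) + \left(45 - 140\right) = 244389 - 95 = 244294$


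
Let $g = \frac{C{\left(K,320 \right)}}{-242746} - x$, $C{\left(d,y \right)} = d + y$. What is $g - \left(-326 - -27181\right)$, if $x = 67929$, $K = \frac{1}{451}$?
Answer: $- \frac{10376805169985}{109478446} \approx -94784.0$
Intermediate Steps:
$K = \frac{1}{451} \approx 0.0022173$
$g = - \frac{7436761502655}{109478446}$ ($g = \frac{\frac{1}{451} + 320}{-242746} - 67929 = \frac{144321}{451} \left(- \frac{1}{242746}\right) - 67929 = - \frac{144321}{109478446} - 67929 = - \frac{7436761502655}{109478446} \approx -67929.0$)
$g - \left(-326 - -27181\right) = - \frac{7436761502655}{109478446} - \left(-326 - -27181\right) = - \frac{7436761502655}{109478446} - \left(-326 + 27181\right) = - \frac{7436761502655}{109478446} - 26855 = - \frac{10376805169985}{109478446}$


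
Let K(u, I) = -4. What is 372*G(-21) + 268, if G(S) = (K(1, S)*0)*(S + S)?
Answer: 268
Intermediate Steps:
G(S) = 0 (G(S) = (-4*0)*(S + S) = 0*(2*S) = 0)
372*G(-21) + 268 = 372*0 + 268 = 0 + 268 = 268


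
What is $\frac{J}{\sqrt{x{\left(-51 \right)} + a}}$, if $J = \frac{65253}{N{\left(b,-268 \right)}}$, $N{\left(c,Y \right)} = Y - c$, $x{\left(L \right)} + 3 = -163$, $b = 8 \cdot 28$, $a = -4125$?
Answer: $\frac{21751 i \sqrt{4291}}{703724} \approx 2.0247 i$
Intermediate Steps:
$b = 224$
$x{\left(L \right)} = -166$ ($x{\left(L \right)} = -3 - 163 = -166$)
$J = - \frac{21751}{164}$ ($J = \frac{65253}{-268 - 224} = \frac{65253}{-492} = 65253 \left(- \frac{1}{492}\right) = - \frac{21751}{164} \approx -132.63$)
$\frac{J}{\sqrt{x{\left(-51 \right)} + a}} = - \frac{21751}{164 \sqrt{-166 - 4125}} = - \frac{21751}{164 \sqrt{-4291}} = - \frac{21751}{164 i \sqrt{4291}} = - \frac{21751 \left(- \frac{i \sqrt{4291}}{4291}\right)}{164} = \frac{21751 i \sqrt{4291}}{703724}$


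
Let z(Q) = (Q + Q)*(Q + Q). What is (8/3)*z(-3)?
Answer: 96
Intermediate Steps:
z(Q) = 4*Q**2 (z(Q) = (2*Q)*(2*Q) = 4*Q**2)
(8/3)*z(-3) = (8/3)*(4*(-3)**2) = (8*(1/3))*(4*9) = (8/3)*36 = 96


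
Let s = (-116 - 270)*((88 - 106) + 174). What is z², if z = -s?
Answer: 3625966656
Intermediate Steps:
s = -60216 (s = -386*(-18 + 174) = -386*156 = -60216)
z = 60216 (z = -1*(-60216) = 60216)
z² = 60216² = 3625966656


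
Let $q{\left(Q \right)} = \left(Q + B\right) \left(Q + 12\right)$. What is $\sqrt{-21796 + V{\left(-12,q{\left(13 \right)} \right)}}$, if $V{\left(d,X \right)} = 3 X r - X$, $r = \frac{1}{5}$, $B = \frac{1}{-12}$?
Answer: $\frac{i \sqrt{789306}}{6} \approx 148.07 i$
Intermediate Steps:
$B = - \frac{1}{12} \approx -0.083333$
$q{\left(Q \right)} = \left(12 + Q\right) \left(- \frac{1}{12} + Q\right)$ ($q{\left(Q \right)} = \left(Q - \frac{1}{12}\right) \left(Q + 12\right) = \left(- \frac{1}{12} + Q\right) \left(12 + Q\right) = \left(12 + Q\right) \left(- \frac{1}{12} + Q\right)$)
$r = \frac{1}{5} \approx 0.2$
$V{\left(d,X \right)} = - \frac{2 X}{5}$ ($V{\left(d,X \right)} = 3 X \frac{1}{5} - X = \frac{3 X}{5} - X = - \frac{2 X}{5}$)
$\sqrt{-21796 + V{\left(-12,q{\left(13 \right)} \right)}} = \sqrt{-21796 - \frac{2 \left(-1 + 13^{2} + \frac{143}{12} \cdot 13\right)}{5}} = \sqrt{-21796 - \frac{2 \left(-1 + 169 + \frac{1859}{12}\right)}{5}} = \sqrt{-21796 - \frac{775}{6}} = \sqrt{- \frac{131551}{6}} = \frac{i \sqrt{789306}}{6}$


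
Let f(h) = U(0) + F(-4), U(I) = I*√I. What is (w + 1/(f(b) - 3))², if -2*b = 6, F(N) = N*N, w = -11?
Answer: 20164/169 ≈ 119.31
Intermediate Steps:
F(N) = N²
b = -3 (b = -½*6 = -3)
U(I) = I^(3/2)
f(h) = 16 (f(h) = 0^(3/2) + (-4)² = 0 + 16 = 16)
(w + 1/(f(b) - 3))² = (-11 + 1/(16 - 3))² = (-11 + 1/13)² = (-142/13)² = 20164/169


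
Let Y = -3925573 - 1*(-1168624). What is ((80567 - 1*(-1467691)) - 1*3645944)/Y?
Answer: 2097686/2756949 ≈ 0.76087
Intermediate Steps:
Y = -2756949 (Y = -3925573 + 1168624 = -2756949)
((80567 - 1*(-1467691)) - 1*3645944)/Y = ((80567 - 1*(-1467691)) - 1*3645944)/(-2756949) = ((80567 + 1467691) - 3645944)*(-1/2756949) = (1548258 - 3645944)*(-1/2756949) = -2097686*(-1/2756949) = 2097686/2756949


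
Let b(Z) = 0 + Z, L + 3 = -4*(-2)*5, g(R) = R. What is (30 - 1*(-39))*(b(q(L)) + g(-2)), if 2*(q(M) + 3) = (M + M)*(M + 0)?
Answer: 94116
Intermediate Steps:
L = 37 (L = -3 - 4*(-2)*5 = -3 + 8*5 = -3 + 40 = 37)
q(M) = -3 + M**2 (q(M) = -3 + ((M + M)*(M + 0))/2 = -3 + ((2*M)*M)/2 = -3 + (2*M**2)/2 = -3 + M**2)
b(Z) = Z
(30 - 1*(-39))*(b(q(L)) + g(-2)) = (30 - 1*(-39))*((-3 + 37**2) - 2) = (30 + 39)*((-3 + 1369) - 2) = 69*(1366 - 2) = 69*1364 = 94116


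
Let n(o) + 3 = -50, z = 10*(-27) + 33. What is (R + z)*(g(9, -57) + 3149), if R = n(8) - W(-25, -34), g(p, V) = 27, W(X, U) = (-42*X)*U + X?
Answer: 112541560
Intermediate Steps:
W(X, U) = X - 42*U*X (W(X, U) = -42*U*X + X = X - 42*U*X)
z = -237 (z = -270 + 33 = -237)
n(o) = -53 (n(o) = -3 - 50 = -53)
R = 35672 (R = -53 - (-25)*(1 - 42*(-34)) = -53 - (-25)*(1 + 1428) = -53 - (-25)*1429 = -53 - 1*(-35725) = -53 + 35725 = 35672)
(R + z)*(g(9, -57) + 3149) = (35672 - 237)*(27 + 3149) = 35435*3176 = 112541560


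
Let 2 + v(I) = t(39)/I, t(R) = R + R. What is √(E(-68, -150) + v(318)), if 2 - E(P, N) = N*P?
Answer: I*√28651111/53 ≈ 100.99*I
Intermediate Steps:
t(R) = 2*R
v(I) = -2 + 78/I (v(I) = -2 + (2*39)/I = -2 + 78/I)
E(P, N) = 2 - N*P
√(E(-68, -150) + v(318)) = √((2 - 1*(-150)*(-68)) + (-2 + 78/318)) = √((2 - 10200) + (-2 + 78*(1/318))) = √(-10198 + (-2 + 13/53)) = √(-10198 - 93/53) = √(-540587/53) = I*√28651111/53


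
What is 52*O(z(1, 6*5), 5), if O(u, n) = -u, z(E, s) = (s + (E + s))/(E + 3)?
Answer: -793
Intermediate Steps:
z(E, s) = (E + 2*s)/(3 + E)
52*O(z(1, 6*5), 5) = 52*(-(1 + 2*(6*5))/(3 + 1)) = 52*(-(1 + 2*30)/4) = 52*(-(1 + 60)/4) = 52*(-61/4) = -793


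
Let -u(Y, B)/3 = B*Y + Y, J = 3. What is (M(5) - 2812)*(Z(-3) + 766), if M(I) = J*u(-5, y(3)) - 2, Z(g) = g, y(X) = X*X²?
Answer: -1185702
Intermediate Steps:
y(X) = X³
u(Y, B) = -3*Y - 3*B*Y (u(Y, B) = -3*(B*Y + Y) = -3*(Y + B*Y) = -3*Y - 3*B*Y)
M(I) = 1258 (M(I) = 3*(-3*(-5)*(1 + 3³)) - 2 = 3*(-3*(-5)*(1 + 27)) - 2 = 3*(-3*(-5)*28) - 2 = 3*420 - 2 = 1260 - 2 = 1258)
(M(5) - 2812)*(Z(-3) + 766) = (1258 - 2812)*(-3 + 766) = -1554*763 = -1185702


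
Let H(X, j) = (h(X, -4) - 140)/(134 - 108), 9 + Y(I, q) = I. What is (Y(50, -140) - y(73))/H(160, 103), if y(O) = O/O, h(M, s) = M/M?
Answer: -1040/139 ≈ -7.4820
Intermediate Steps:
h(M, s) = 1
y(O) = 1
Y(I, q) = -9 + I
H(X, j) = -139/26 (H(X, j) = (1 - 140)/(134 - 108) = -139/26)
(Y(50, -140) - y(73))/H(160, 103) = ((-9 + 50) - 1*1)/(-139/26) = (41 - 1)*(-26/139) = 40*(-26/139) = -1040/139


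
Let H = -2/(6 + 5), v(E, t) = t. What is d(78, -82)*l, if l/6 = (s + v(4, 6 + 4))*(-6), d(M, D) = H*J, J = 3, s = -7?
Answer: 648/11 ≈ 58.909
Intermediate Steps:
H = -2/11 ≈ -0.18182
d(M, D) = -6/11 (d(M, D) = -2/11*3 = -6/11)
l = -108 (l = 6*((-7 + (6 + 4))*(-6)) = 6*((-7 + 10)*(-6)) = 6*(3*(-6)) = 6*(-18) = -108)
d(78, -82)*l = -6/11*(-108) = 648/11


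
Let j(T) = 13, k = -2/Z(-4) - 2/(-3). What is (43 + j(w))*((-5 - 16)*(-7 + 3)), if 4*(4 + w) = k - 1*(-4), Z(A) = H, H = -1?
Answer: 4704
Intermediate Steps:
Z(A) = -1
k = 8/3 (k = -2/(-1) - 2/(-3) = -2*(-1) - 2*(-1/3) = 2 + 2/3 = 8/3 ≈ 2.6667)
w = -7/3 (w = -4 + (8/3 - 1*(-4))/4 = -4 + (8/3 + 4)/4 = -4 + (1/4)*(20/3) = -4 + 5/3 = -7/3 ≈ -2.3333)
(43 + j(w))*((-5 - 16)*(-7 + 3)) = (43 + 13)*((-5 - 16)*(-7 + 3)) = 56*(-21*(-4)) = 56*84 = 4704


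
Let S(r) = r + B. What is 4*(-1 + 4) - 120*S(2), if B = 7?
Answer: -1068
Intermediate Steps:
S(r) = 7 + r (S(r) = r + 7 = 7 + r)
4*(-1 + 4) - 120*S(2) = 4*(-1 + 4) - 120*(7 + 2) = 4*3 - 120*9 = 12 - 1080 = -1068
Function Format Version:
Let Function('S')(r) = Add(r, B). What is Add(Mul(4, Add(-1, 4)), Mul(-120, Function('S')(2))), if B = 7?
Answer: -1068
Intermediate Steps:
Function('S')(r) = Add(7, r) (Function('S')(r) = Add(r, 7) = Add(7, r))
Add(Mul(4, Add(-1, 4)), Mul(-120, Function('S')(2))) = Add(Mul(4, Add(-1, 4)), Mul(-120, Add(7, 2))) = Add(Mul(4, 3), Mul(-120, 9)) = Add(12, -1080) = -1068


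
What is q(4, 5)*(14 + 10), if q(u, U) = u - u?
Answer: 0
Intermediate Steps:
q(u, U) = 0
q(4, 5)*(14 + 10) = 0*(14 + 10) = 0*24 = 0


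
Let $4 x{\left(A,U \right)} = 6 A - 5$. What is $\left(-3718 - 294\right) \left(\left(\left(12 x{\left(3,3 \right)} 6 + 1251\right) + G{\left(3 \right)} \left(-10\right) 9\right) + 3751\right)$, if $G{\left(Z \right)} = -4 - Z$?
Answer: $-23534392$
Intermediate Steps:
$x{\left(A,U \right)} = - \frac{5}{4} + \frac{3 A}{2}$ ($x{\left(A,U \right)} = \frac{6 A - 5}{4} = \frac{-5 + 6 A}{4} = - \frac{5}{4} + \frac{3 A}{2}$)
$\left(-3718 - 294\right) \left(\left(\left(12 x{\left(3,3 \right)} 6 + 1251\right) + G{\left(3 \right)} \left(-10\right) 9\right) + 3751\right) = \left(-3718 - 294\right) \left(\left(\left(12 \left(- \frac{5}{4} + \frac{3}{2} \cdot 3\right) 6 + 1251\right) + \left(-4 - 3\right) \left(-10\right) 9\right) + 3751\right) = - 4012 \left(\left(\left(12 \left(- \frac{5}{4} + \frac{9}{2}\right) 6 + 1251\right) + \left(-4 - 3\right) \left(-10\right) 9\right) + 3751\right) = - 4012 \left(\left(\left(12 \cdot \frac{13}{4} \cdot 6 + 1251\right) + \left(-7\right) \left(-10\right) 9\right) + 3751\right) = - 4012 \left(\left(\left(39 \cdot 6 + 1251\right) + 70 \cdot 9\right) + 3751\right) = - 4012 \left(\left(\left(234 + 1251\right) + 630\right) + 3751\right) = - 4012 \left(\left(1485 + 630\right) + 3751\right) = - 4012 \left(2115 + 3751\right) = \left(-4012\right) 5866 = -23534392$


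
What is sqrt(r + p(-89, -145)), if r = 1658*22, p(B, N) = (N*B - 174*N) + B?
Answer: sqrt(74522) ≈ 272.99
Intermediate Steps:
p(B, N) = B - 174*N + B*N (p(B, N) = (B*N - 174*N) + B = (-174*N + B*N) + B = B - 174*N + B*N)
r = 36476
sqrt(r + p(-89, -145)) = sqrt(36476 + (-89 - 174*(-145) - 89*(-145))) = sqrt(36476 + (-89 + 25230 + 12905)) = sqrt(36476 + 38046) = sqrt(74522)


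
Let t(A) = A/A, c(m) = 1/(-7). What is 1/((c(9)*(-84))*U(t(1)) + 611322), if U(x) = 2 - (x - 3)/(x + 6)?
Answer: 7/4279446 ≈ 1.6357e-6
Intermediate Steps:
c(m) = -1/7 (c(m) = 1*(-1/7) = -1/7)
t(A) = 1
U(x) = 2 - (-3 + x)/(6 + x)
1/((c(9)*(-84))*U(t(1)) + 611322) = 1/((-1/7*(-84))*((15 + 1)/(6 + 1)) + 611322) = 1/(12*(16/7) + 611322) = 1/(192/7 + 611322) = 1/(4279446/7) = 7/4279446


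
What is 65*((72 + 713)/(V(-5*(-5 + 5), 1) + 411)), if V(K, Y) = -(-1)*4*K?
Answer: 51025/411 ≈ 124.15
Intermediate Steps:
V(K, Y) = 4*K (V(K, Y) = -(-4)*K = 4*K)
65*((72 + 713)/(V(-5*(-5 + 5), 1) + 411)) = 65*((72 + 713)/(4*(-5*(-5 + 5)) + 411)) = 65*(785/(4*(-5*0) + 411)) = 65*(785/(4*0 + 411)) = 65*(785/(0 + 411)) = 65*(785/411) = 51025/411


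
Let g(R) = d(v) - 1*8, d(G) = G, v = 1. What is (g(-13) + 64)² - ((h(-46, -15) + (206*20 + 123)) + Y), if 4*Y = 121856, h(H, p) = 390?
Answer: -31848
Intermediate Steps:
Y = 30464 (Y = (¼)*121856 = 30464)
g(R) = -7 (g(R) = 1 - 1*8 = 1 - 8 = -7)
(g(-13) + 64)² - ((h(-46, -15) + (206*20 + 123)) + Y) = (-7 + 64)² - ((390 + (206*20 + 123)) + 30464) = 57² - ((390 + (4120 + 123)) + 30464) = 3249 - ((390 + 4243) + 30464) = 3249 - (4633 + 30464) = 3249 - 1*35097 = 3249 - 35097 = -31848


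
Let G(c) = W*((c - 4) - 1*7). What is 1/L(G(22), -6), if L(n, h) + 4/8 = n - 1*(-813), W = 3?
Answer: 2/1691 ≈ 0.0011827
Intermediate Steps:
G(c) = -33 + 3*c (G(c) = 3*((c - 4) - 1*7) = 3*((-4 + c) - 7) = 3*(-11 + c) = -33 + 3*c)
L(n, h) = 1625/2 + n (L(n, h) = -½ + (n - 1*(-813)) = -½ + (n + 813) = -½ + (813 + n) = 1625/2 + n)
1/L(G(22), -6) = 1/(1625/2 + (-33 + 3*22)) = 1/(1625/2 + (-33 + 66)) = 1/(1625/2 + 33) = 1/(1691/2) = 2/1691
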